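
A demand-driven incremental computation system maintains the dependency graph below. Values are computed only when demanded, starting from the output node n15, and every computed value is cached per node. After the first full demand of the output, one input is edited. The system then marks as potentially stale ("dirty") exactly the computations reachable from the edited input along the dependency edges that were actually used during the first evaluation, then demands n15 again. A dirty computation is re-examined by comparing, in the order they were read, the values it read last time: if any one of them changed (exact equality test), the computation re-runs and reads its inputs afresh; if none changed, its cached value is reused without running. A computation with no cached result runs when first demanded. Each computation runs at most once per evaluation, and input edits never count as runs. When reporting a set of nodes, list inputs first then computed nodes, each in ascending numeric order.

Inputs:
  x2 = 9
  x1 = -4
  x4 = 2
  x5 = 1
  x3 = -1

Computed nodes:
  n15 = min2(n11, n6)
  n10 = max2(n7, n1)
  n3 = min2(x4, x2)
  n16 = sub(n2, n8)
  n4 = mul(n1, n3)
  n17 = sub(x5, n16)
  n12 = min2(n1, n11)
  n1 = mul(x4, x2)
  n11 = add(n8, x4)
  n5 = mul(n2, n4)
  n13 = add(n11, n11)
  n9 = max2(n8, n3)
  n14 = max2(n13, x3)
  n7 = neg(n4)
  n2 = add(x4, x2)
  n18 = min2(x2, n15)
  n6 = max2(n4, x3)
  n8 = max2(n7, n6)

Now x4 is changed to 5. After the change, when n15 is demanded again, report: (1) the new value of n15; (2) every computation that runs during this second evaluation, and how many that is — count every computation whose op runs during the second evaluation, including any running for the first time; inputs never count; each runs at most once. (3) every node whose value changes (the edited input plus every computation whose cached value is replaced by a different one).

First evaluation (everything demanded from the output):
  n1 = mul(2, 9) = 18
  n3 = min2(2, 9) = 2
  n4 = mul(18, 2) = 36
  n6 = max2(36, -1) = 36
  n7 = neg(36) = -36
  n8 = max2(-36, 36) = 36
  n11 = add(36, 2) = 38
  n15 = min2(38, 36) = 36

Propagation after the edit:
  n1: runs — x4 2->5; result 45.
  n3: runs — x4 2->5; result 5.
  n4: runs — n1 18->45; n3 2->5; result 225.
  n6: runs — n4 36->225; result 225.
  n7: runs — n4 36->225; result -225.
  n8: runs — n7 -36->-225; n6 36->225; result 225.
  n11: runs — n8 36->225; x4 2->5; result 230.
  n15: runs — n11 38->230; n6 36->225; result 225.

New value of n15: 225.
Computations that run: n1, n3, n4, n6, n7, n8, n11, n15 — 8 in total.
Values that change: x4, n1, n3, n4, n6, n7, n8, n11, n15.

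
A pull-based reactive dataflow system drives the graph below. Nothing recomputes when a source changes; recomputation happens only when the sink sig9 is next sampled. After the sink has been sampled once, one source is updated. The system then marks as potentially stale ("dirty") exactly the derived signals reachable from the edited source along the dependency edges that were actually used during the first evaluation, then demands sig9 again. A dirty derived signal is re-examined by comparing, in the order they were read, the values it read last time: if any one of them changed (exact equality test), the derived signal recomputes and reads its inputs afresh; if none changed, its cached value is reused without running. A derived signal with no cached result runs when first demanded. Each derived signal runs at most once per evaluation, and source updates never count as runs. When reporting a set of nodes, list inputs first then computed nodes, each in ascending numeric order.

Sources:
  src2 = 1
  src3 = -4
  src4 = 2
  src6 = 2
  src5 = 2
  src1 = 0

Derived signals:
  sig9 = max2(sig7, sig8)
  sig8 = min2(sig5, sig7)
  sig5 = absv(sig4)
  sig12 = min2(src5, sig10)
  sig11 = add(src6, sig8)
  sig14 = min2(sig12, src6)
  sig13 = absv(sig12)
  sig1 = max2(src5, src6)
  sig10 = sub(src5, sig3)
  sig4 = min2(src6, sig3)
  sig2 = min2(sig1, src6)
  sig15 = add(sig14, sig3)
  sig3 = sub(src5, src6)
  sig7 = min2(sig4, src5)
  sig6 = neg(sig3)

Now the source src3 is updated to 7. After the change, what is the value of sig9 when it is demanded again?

New value of sig9: 0.
Key observation: src3 is never demanded by the output, so the edit triggers no recomputation at all.

First evaluation (everything demanded from the output):
  sig3 = sub(2, 2) = 0
  sig4 = min2(2, 0) = 0
  sig5 = absv(0) = 0
  sig7 = min2(0, 2) = 0
  sig8 = min2(0, 0) = 0
  sig9 = max2(0, 0) = 0

Propagation after the edit:
  src3 feeds no computation that the output demands — nothing is marked dirty and nothing runs.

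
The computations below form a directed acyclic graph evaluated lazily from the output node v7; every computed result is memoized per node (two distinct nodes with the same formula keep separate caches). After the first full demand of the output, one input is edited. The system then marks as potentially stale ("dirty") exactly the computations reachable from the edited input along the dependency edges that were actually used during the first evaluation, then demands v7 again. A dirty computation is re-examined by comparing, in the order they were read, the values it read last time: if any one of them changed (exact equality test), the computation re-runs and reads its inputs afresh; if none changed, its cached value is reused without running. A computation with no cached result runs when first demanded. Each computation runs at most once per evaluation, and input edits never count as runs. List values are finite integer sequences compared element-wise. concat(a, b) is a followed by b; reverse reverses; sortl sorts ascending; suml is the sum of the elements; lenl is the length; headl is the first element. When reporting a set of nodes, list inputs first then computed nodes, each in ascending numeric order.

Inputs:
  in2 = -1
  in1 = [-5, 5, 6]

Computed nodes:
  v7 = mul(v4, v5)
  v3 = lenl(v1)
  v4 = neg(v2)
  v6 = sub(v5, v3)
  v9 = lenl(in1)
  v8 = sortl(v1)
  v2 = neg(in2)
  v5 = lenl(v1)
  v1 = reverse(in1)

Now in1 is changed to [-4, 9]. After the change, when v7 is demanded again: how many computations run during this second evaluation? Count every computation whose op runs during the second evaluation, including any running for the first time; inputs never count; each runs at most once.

3 computations run: v1, v5, v7.

First demand of the output computes:
  v1 = reverse([-5, 5, 6]) = [6, 5, -5]
  v2 = neg(-1) = 1
  v4 = neg(1) = -1
  v5 = lenl([6, 5, -5]) = 3
  v7 = mul(-1, 3) = -3

After the edit, cleaning proceeds:
  v1: a read changed (in1 [-5, 5, 6]->[-4, 9]) — executes, giving [9, -4].
  v5: a read changed (v1 [6, 5, -5]->[9, -4]) — executes, giving 2.
  v7: a read changed (v5 3->2) — executes, giving -2.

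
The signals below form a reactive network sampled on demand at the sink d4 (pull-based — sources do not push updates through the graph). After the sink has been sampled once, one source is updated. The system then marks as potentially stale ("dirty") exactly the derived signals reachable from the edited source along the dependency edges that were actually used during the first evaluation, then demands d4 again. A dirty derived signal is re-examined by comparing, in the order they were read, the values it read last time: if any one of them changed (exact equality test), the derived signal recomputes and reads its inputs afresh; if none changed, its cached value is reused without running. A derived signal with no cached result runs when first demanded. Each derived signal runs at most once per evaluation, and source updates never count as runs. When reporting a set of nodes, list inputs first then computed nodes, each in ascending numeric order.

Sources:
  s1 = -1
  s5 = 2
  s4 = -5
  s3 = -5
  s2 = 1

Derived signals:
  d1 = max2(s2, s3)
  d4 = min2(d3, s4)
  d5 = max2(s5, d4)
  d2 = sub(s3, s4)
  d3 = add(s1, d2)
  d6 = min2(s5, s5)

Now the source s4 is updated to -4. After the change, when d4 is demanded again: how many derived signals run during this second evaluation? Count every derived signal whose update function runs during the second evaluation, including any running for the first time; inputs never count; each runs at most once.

Initial pass — values computed on the first demand:
  d2 = sub(-5, -5) = 0
  d3 = add(-1, 0) = -1
  d4 = min2(-1, -5) = -5

Second demand — change propagation:
  d2: re-runs because s4 -5->-4; new result -1.
  d3: re-runs because d2 0->-1; new result -2.
  d4: re-runs because d3 -1->-2; s4 -5->-4; new result -4.

Run set: d2, d3, d4 (3 run).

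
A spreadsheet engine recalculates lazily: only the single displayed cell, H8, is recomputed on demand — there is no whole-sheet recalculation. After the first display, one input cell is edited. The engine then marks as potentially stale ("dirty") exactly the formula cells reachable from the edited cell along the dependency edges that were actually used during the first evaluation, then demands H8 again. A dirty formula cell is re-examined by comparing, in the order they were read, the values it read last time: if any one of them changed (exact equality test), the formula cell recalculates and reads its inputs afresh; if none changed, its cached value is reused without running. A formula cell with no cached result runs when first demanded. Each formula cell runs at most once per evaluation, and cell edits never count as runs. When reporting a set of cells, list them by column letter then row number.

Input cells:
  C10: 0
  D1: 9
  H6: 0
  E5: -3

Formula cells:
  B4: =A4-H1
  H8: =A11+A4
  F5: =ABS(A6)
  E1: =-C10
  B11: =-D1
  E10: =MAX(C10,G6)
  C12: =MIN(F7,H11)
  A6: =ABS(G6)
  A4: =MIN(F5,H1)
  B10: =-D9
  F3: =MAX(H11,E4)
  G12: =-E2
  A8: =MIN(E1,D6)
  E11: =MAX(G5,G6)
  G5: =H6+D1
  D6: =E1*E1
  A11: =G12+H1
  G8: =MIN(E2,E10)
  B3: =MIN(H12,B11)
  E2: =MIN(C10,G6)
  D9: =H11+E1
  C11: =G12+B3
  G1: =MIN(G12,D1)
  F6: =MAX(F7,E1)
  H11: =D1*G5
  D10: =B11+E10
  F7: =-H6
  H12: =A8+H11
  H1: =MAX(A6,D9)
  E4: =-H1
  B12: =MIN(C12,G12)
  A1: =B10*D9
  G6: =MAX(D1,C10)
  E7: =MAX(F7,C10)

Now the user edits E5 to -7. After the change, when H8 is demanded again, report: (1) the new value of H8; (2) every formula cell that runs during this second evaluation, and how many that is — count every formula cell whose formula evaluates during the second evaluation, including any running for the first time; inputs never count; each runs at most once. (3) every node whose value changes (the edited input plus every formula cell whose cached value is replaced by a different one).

First evaluation (everything demanded from the output):
  E1 = -(0) = 0
  G5 = 0 + 9 = 9
  G6 = MAX(9, 0) = 9
  A6 = ABS(9) = 9
  E2 = MIN(0, 9) = 0
  F5 = ABS(9) = 9
  G12 = -(0) = 0
  H11 = 9 * 9 = 81
  D9 = 81 + 0 = 81
  H1 = MAX(9, 81) = 81
  A4 = MIN(9, 81) = 9
  A11 = 0 + 81 = 81
  H8 = 81 + 9 = 90

Propagation after the edit:
  E5 feeds no computation that the output demands — nothing is marked dirty and nothing runs.

Key observation: E5 is never demanded by the output, so the edit triggers no recomputation at all.

New value of H8: 90.
Formula cells that run: none — 0 in total.
Values that change: E5.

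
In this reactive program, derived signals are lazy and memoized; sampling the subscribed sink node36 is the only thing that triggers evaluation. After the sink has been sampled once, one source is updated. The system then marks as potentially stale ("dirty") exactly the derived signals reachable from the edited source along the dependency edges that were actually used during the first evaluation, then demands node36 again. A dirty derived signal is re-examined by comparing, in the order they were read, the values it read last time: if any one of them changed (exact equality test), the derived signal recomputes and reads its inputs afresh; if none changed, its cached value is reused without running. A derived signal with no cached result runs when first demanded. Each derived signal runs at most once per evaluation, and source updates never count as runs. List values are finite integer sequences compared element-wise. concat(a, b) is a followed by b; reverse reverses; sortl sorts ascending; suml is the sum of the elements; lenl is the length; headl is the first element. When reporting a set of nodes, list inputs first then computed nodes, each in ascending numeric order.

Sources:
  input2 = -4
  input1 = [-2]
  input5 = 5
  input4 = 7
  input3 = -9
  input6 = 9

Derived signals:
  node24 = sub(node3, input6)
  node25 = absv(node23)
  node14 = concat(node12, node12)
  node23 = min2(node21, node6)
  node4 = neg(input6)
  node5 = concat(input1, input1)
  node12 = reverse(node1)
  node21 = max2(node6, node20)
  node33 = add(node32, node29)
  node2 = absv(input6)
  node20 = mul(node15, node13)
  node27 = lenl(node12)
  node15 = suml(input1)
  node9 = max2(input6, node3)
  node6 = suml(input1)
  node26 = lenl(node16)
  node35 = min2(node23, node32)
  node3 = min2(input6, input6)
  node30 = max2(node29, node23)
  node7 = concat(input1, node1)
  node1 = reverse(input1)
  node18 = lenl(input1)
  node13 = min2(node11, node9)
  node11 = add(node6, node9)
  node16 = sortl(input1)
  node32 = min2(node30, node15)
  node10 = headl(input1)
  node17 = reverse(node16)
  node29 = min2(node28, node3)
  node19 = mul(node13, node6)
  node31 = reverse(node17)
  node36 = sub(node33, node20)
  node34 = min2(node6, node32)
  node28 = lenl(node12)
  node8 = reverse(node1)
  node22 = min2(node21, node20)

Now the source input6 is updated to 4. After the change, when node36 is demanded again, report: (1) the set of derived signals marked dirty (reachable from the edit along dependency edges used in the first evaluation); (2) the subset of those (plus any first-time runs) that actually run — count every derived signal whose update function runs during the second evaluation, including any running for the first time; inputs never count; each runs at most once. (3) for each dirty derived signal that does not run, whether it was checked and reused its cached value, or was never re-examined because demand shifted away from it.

The edit dirties: node3, node9, node11, node13, node20, node21, node23, node29, node30, node32, node33, node36.
8 derived signals run: node3, node9, node11, node13, node20, node21, node29, node36.
Cache hits after checking: node23, node30, node32, node33.
Note where the cutoff bites: node23 is checked, finds nothing changed, and keeps its cache.

First demand of the output computes:
  node1 = reverse([-2]) = [-2]
  node3 = min2(9, 9) = 9
  node6 = suml([-2]) = -2
  node9 = max2(9, 9) = 9
  node11 = add(-2, 9) = 7
  node12 = reverse([-2]) = [-2]
  node13 = min2(7, 9) = 7
  node15 = suml([-2]) = -2
  node20 = mul(-2, 7) = -14
  node21 = max2(-2, -14) = -2
  node23 = min2(-2, -2) = -2
  node28 = lenl([-2]) = 1
  node29 = min2(1, 9) = 1
  node30 = max2(1, -2) = 1
  node32 = min2(1, -2) = -2
  node33 = add(-2, 1) = -1
  node36 = sub(-1, -14) = 13

After the edit, cleaning proceeds:
  node3: a read changed (input6 9->4; input6 9->4) — executes, giving 4.
  node9: a read changed (input6 9->4; node3 9->4) — executes, giving 4.
  node11: a read changed (node9 9->4) — executes, giving 2.
  node13: a read changed (node11 7->2; node9 9->4) — executes, giving 2.
  node20: a read changed (node13 7->2) — executes, giving -4.
  node21: a read changed (node20 -14->-4) — executes, giving -2 — identical to its old value.
  node23: dirty, but its reads are unchanged (node21 unchanged, node6 unchanged); cached -2 stands.
  node29: a read changed (node3 9->4) — executes, giving 1 — identical to its old value.
  node30: dirty, but its reads are unchanged (node29 unchanged, node23 unchanged); cached 1 stands.
  node32: dirty, but its reads are unchanged (node30 unchanged, node15 unchanged); cached -2 stands.
  node33: dirty, but its reads are unchanged (node32 unchanged, node29 unchanged); cached -1 stands.
  node36: a read changed (node20 -14->-4) — executes, giving 3.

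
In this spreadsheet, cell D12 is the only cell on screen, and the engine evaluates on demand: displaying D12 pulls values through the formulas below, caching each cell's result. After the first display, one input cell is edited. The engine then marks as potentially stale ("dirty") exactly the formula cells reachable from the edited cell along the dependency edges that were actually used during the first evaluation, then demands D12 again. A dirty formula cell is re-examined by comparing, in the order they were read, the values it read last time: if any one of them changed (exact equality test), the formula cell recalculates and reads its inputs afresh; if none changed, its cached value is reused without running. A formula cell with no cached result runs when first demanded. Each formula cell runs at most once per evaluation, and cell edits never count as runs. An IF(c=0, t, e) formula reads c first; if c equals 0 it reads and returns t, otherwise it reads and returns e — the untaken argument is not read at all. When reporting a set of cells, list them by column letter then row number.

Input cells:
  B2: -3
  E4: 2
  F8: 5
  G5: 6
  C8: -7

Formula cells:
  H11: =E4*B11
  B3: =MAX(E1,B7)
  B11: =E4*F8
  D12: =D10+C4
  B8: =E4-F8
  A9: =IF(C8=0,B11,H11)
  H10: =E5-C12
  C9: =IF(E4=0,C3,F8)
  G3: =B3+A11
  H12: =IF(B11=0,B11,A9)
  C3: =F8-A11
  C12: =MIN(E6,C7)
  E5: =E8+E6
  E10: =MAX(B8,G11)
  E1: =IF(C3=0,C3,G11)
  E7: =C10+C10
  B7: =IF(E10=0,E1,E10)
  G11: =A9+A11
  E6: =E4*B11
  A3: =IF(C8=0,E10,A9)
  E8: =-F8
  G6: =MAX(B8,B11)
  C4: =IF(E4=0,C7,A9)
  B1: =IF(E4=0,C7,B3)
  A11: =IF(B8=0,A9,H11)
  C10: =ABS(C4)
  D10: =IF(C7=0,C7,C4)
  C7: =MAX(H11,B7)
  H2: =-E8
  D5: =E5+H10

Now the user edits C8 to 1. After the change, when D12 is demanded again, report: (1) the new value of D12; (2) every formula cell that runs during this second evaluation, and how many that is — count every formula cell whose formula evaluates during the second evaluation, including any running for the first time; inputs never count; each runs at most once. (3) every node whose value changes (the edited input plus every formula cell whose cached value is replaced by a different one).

Initial pass — values computed on the first demand:
  B8 = 2 - 5 = -3
  B11 = 2 * 5 = 10
  H11 = 2 * 10 = 20
  A9 = IF(C8=0: C8=-7 -> else branch H11) = 20
  A11 = IF(B8=0: B8=-3 -> else branch H11) = 20
  G11 = 20 + 20 = 40
  E10 = MAX(-3, 40) = 40
  B7 = IF(E10=0: E10=40 -> else branch E10) = 40
  C7 = MAX(20, 40) = 40
  C4 = IF(E4=0: E4=2 -> else branch A9) = 20
  D10 = IF(C7=0: C7=40 -> else branch C4) = 20
  D12 = 20 + 20 = 40

Second demand — change propagation:
  A9: re-runs because C8 -7->1; new result 20 (unchanged).
  G11: re-examined; everything it read last time is the same (A9 unchanged, A11 unchanged) — cache 40 kept, no run.
  E10: re-examined; everything it read last time is the same (B8 unchanged, G11 unchanged) — cache 40 kept, no run.
  B7: re-examined; everything it read last time is the same (E10 unchanged, E10 unchanged) — cache 40 kept, no run.
  C7: re-examined; everything it read last time is the same (H11 unchanged, B7 unchanged) — cache 40 kept, no run.
  C4: re-examined; everything it read last time is the same (E4 unchanged, A9 unchanged) — cache 20 kept, no run.
  D10: re-examined; everything it read last time is the same (C7 unchanged, C4 unchanged) — cache 20 kept, no run.
  D12: re-examined; everything it read last time is the same (D10 unchanged, C4 unchanged) — cache 40 kept, no run.

The important point: A9 recomputes to an identical value, and the output ends up unchanged.

D12 now evaluates to 40.
Run set: A9 (1 run).
Changed values: C8.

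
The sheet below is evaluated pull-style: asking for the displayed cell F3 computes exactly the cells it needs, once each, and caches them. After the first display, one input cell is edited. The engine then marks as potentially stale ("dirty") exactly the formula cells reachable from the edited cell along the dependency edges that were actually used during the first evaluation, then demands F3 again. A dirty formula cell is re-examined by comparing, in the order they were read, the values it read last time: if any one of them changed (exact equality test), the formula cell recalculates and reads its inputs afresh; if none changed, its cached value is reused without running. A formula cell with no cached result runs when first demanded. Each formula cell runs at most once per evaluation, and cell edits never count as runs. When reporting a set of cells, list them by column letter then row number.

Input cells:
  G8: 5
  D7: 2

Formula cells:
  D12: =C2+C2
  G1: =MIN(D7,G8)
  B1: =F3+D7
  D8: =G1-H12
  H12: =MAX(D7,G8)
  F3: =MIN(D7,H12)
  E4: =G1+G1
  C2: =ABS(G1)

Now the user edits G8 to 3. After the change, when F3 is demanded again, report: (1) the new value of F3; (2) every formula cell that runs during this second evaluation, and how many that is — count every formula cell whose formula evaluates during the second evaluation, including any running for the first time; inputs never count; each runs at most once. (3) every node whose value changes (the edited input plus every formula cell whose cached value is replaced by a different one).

Demanding F3 again yields 2.
2 formula cells run: F3, H12.
The nodes whose values change: G8, H12.

First demand of the output computes:
  H12 = MAX(2, 5) = 5
  F3 = MIN(2, 5) = 2

After the edit, cleaning proceeds:
  H12: a read changed (G8 5->3) — executes, giving 3.
  F3: a read changed (H12 5->3) — executes, giving 2 — identical to its old value.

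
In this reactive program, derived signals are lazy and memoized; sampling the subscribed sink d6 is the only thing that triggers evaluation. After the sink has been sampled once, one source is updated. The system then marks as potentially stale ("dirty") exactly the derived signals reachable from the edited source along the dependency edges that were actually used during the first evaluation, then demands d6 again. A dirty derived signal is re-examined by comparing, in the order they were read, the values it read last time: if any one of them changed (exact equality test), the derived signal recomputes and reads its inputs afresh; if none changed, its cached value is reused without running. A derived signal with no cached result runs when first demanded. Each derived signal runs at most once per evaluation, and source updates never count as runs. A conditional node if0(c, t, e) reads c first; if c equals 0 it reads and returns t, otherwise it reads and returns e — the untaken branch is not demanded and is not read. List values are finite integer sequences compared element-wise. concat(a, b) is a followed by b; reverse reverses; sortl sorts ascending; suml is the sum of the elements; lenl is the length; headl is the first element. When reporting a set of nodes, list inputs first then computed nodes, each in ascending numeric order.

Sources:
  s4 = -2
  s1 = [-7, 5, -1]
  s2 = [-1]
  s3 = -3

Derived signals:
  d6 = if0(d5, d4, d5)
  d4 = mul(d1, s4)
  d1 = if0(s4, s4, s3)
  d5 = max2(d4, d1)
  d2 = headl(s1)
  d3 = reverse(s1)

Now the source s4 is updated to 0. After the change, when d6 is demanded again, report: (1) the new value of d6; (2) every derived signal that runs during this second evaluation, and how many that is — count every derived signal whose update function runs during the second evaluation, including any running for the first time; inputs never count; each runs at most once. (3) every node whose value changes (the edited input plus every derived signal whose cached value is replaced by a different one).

First demand of the output computes:
  d1 = if0(s4=-2 -> else branch s3) = -3
  d4 = mul(-3, -2) = 6
  d5 = max2(6, -3) = 6
  d6 = if0(d5=6 -> else branch d5) = 6

After the edit, cleaning proceeds:
  d1: a read changed (s4 -2->0) — executes, giving 0.
  d4: a read changed (d1 -3->0; s4 -2->0) — executes, giving 0.
  d5: a read changed (d4 6->0; d1 -3->0) — executes, giving 0.
  d6: a read changed (d5 6->0; d5 6->0) — executes, giving 0.

Demanding d6 again yields 0.
4 derived signals run: d1, d4, d5, d6.
The nodes whose values change: s4, d1, d4, d5, d6.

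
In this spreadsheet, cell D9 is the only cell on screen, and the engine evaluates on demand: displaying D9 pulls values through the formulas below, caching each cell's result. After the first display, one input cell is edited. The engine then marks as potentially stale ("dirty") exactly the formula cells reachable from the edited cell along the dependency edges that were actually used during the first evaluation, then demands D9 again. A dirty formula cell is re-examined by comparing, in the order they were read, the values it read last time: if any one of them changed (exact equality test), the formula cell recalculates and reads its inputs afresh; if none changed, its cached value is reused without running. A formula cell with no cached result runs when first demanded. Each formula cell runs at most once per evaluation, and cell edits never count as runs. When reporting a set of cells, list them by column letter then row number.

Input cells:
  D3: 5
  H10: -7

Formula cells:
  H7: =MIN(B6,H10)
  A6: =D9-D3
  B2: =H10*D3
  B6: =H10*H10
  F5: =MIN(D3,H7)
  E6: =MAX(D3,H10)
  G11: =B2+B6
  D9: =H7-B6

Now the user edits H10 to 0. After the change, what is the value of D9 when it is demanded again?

Initial pass — values computed on the first demand:
  B6 = -7 * -7 = 49
  H7 = MIN(49, -7) = -7
  D9 = -7 - 49 = -56

Second demand — change propagation:
  B6: re-runs because H10 -7->0; H10 -7->0; new result 0.
  H7: re-runs because B6 49->0; H10 -7->0; new result 0.
  D9: re-runs because H7 -7->0; B6 49->0; new result 0.

D9 now evaluates to 0.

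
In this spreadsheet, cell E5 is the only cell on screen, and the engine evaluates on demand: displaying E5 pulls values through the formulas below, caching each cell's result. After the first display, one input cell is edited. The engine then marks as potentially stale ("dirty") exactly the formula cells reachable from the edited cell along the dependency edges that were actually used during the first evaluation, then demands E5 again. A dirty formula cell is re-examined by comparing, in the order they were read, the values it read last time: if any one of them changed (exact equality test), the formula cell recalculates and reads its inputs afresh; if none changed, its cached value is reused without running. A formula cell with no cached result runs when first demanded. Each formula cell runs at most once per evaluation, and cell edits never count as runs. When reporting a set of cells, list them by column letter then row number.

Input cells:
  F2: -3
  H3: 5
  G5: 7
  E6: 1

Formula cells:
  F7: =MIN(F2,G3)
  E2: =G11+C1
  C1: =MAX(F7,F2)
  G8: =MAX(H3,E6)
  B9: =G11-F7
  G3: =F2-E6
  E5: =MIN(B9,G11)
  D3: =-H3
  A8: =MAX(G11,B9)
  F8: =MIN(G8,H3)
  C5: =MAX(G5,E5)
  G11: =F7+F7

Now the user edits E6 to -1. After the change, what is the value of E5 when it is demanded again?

E5 now evaluates to -6.

Initial pass — values computed on the first demand:
  G3 = -3 - 1 = -4
  F7 = MIN(-3, -4) = -4
  G11 = -4 + -4 = -8
  B9 = -8 - -4 = -4
  E5 = MIN(-4, -8) = -8

Second demand — change propagation:
  G3: re-runs because E6 1->-1; new result -2.
  F7: re-runs because G3 -4->-2; new result -3.
  G11: re-runs because F7 -4->-3; F7 -4->-3; new result -6.
  B9: re-runs because G11 -8->-6; F7 -4->-3; new result -3.
  E5: re-runs because B9 -4->-3; G11 -8->-6; new result -6.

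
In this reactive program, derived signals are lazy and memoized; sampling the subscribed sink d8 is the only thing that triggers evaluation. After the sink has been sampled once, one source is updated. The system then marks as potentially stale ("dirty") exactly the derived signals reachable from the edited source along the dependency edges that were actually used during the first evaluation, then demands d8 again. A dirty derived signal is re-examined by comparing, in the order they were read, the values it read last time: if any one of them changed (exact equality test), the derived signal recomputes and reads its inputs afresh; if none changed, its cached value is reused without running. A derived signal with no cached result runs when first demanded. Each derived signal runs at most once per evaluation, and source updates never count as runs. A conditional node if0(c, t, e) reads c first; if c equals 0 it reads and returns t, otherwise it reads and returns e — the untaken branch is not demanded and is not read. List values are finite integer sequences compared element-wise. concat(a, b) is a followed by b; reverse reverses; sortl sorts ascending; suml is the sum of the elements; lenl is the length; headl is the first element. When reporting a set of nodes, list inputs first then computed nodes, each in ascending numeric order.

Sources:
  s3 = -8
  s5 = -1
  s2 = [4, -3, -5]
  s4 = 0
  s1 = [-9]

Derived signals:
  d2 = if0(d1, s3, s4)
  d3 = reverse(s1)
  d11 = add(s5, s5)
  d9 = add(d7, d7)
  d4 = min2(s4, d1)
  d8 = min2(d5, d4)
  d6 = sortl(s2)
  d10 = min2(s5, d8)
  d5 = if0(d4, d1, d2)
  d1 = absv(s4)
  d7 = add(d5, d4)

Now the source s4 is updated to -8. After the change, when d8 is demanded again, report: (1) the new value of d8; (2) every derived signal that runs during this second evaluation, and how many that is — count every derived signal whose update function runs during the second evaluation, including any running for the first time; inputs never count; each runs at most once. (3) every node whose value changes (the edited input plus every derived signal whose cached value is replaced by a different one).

First demand of the output computes:
  d1 = absv(0) = 0
  d4 = min2(0, 0) = 0
  d5 = if0(d4=0 -> then branch d1) = 0
  d8 = min2(0, 0) = 0

After the edit, cleaning proceeds:
  d1: a read changed (s4 0->-8) — executes, giving 8.
  d2: had never run; runs now, result -8.
  d4: a read changed (s4 0->-8; d1 0->8) — executes, giving -8.
  d5: a read changed (d4 0->-8; d1 0->8) — executes, giving -8.
  d8: a read changed (d5 0->-8; d4 0->-8) — executes, giving -8.

Note the branch switch — d2 had no cache and runs now for the first time.

Demanding d8 again yields -8.
5 derived signals run: d1, d2, d4, d5, d8.
The nodes whose values change: s4, d1, d4, d5, d8.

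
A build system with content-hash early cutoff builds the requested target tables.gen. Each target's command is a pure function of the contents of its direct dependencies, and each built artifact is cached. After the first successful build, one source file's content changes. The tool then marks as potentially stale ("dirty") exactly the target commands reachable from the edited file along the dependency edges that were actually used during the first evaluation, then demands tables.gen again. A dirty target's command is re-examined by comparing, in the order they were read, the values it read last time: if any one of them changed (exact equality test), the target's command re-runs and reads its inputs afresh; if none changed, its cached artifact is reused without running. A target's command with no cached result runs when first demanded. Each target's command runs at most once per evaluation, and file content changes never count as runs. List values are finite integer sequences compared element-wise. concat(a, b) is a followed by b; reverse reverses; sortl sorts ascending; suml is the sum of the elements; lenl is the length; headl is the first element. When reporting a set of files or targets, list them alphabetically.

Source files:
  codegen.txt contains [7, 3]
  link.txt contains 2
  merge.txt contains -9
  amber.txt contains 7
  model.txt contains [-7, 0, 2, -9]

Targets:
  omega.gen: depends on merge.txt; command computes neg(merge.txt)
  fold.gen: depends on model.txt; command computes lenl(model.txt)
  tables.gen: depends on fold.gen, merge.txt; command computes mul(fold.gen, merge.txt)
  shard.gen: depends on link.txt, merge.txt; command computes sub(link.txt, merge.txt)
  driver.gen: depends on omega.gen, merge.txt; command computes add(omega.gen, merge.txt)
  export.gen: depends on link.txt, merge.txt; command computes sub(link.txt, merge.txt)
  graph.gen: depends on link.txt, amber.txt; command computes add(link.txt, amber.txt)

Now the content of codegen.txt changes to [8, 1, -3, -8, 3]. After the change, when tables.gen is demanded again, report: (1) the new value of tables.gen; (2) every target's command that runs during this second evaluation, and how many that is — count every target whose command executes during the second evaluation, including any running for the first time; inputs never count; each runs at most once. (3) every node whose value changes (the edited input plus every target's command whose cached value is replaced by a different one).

New value of tables.gen: -36.
Target commands that run: none — 0 in total.
Values that change: codegen.txt.
Key observation: codegen.txt is never demanded by the output, so the edit triggers no recomputation at all.

First evaluation (everything demanded from the output):
  fold.gen = lenl([-7, 0, 2, -9]) = 4
  tables.gen = mul(4, -9) = -36

Propagation after the edit:
  codegen.txt feeds no computation that the output demands — nothing is marked dirty and nothing runs.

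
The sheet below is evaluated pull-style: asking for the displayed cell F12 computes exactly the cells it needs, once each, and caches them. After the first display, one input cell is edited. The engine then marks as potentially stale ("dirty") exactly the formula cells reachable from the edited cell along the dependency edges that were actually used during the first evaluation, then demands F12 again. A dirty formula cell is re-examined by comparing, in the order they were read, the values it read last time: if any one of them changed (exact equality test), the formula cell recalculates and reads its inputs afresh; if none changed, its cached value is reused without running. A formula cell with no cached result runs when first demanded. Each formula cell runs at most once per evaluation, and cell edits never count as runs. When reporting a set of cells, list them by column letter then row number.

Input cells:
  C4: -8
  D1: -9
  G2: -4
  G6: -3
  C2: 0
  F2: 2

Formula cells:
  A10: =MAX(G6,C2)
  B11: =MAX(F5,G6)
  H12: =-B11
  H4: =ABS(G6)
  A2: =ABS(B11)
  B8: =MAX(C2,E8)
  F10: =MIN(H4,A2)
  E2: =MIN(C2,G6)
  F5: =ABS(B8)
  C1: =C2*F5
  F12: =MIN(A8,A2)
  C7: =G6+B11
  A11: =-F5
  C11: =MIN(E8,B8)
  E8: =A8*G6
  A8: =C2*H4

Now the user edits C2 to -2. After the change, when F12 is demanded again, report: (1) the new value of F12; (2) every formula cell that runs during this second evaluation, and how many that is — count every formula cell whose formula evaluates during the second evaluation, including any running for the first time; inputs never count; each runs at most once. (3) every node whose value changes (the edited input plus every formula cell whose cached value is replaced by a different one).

Demanding F12 again yields -6.
7 formula cells run: A2, A8, B8, B11, E8, F5, F12.
The nodes whose values change: A2, A8, B8, B11, C2, E8, F5, F12.

First demand of the output computes:
  H4 = ABS(-3) = 3
  A8 = 0 * 3 = 0
  E8 = 0 * -3 = 0
  B8 = MAX(0, 0) = 0
  F5 = ABS(0) = 0
  B11 = MAX(0, -3) = 0
  A2 = ABS(0) = 0
  F12 = MIN(0, 0) = 0

After the edit, cleaning proceeds:
  A8: a read changed (C2 0->-2) — executes, giving -6.
  E8: a read changed (A8 0->-6) — executes, giving 18.
  B8: a read changed (C2 0->-2; E8 0->18) — executes, giving 18.
  F5: a read changed (B8 0->18) — executes, giving 18.
  B11: a read changed (F5 0->18) — executes, giving 18.
  A2: a read changed (B11 0->18) — executes, giving 18.
  F12: a read changed (A8 0->-6; A2 0->18) — executes, giving -6.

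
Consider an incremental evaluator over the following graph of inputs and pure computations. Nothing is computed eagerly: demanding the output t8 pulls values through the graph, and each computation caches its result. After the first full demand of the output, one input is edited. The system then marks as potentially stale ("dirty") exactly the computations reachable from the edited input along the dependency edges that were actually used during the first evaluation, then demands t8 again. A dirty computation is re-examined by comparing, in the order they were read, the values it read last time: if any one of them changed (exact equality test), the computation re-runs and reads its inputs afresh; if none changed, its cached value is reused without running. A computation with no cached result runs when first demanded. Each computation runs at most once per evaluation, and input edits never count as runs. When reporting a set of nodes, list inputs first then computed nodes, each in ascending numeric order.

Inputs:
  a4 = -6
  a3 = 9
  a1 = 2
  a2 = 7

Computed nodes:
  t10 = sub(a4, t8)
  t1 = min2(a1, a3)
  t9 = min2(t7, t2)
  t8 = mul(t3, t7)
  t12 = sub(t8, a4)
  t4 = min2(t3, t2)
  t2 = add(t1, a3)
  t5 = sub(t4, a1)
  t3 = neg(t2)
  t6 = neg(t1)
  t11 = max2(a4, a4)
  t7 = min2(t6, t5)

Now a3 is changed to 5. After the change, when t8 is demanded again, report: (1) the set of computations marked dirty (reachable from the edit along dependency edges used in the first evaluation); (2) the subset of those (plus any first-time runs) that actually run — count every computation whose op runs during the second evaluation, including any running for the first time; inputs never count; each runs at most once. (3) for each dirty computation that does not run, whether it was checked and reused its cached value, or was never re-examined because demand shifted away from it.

Dirty set: t1, t2, t3, t4, t5, t6, t7, t8.
Run set: t1, t2, t3, t4, t5, t7, t8 (7 run).
Re-examined without running (cache reused): t6.
The important point: at t6 every value read last time is unchanged, so the dirty flag clears without a run.

Initial pass — values computed on the first demand:
  t1 = min2(2, 9) = 2
  t2 = add(2, 9) = 11
  t3 = neg(11) = -11
  t4 = min2(-11, 11) = -11
  t5 = sub(-11, 2) = -13
  t6 = neg(2) = -2
  t7 = min2(-2, -13) = -13
  t8 = mul(-11, -13) = 143

Second demand — change propagation:
  t1: re-runs because a3 9->5; new result 2 (unchanged).
  t2: re-runs because a3 9->5; new result 7.
  t3: re-runs because t2 11->7; new result -7.
  t4: re-runs because t3 -11->-7; t2 11->7; new result -7.
  t5: re-runs because t4 -11->-7; new result -9.
  t6: re-examined; everything it read last time is the same (t1 unchanged) — cache -2 kept, no run.
  t7: re-runs because t5 -13->-9; new result -9.
  t8: re-runs because t3 -11->-7; t7 -13->-9; new result 63.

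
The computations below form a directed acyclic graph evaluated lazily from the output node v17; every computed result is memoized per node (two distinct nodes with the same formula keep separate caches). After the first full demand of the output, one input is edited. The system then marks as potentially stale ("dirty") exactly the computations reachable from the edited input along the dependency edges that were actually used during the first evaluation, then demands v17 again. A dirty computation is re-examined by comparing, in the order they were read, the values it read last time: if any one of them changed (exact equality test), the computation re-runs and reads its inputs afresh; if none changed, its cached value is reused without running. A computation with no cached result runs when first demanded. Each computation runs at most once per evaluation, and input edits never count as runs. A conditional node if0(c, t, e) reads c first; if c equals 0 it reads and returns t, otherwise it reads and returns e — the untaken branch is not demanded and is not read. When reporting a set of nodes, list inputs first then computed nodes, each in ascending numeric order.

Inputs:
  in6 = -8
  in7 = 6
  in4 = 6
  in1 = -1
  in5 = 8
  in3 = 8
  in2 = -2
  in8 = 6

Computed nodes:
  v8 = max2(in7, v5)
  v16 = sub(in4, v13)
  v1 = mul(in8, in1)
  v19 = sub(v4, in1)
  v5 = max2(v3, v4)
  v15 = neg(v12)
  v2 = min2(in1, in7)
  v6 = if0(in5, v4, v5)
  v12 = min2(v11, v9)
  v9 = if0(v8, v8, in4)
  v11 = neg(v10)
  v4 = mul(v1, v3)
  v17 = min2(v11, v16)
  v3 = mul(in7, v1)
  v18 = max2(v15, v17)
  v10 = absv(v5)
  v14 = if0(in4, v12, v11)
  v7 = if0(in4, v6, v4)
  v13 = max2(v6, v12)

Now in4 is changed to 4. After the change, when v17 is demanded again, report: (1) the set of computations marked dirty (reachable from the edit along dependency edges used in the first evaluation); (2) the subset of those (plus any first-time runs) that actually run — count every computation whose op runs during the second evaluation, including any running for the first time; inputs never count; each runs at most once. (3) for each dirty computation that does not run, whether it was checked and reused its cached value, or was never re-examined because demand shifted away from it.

The edit dirties: v9, v12, v13, v16, v17.
4 computations run: v9, v12, v16, v17.
Cache hits after checking: v13.
Note where the cutoff bites: v13 is checked, finds nothing changed, and keeps its cache.

First demand of the output computes:
  v1 = mul(6, -1) = -6
  v3 = mul(6, -6) = -36
  v4 = mul(-6, -36) = 216
  v5 = max2(-36, 216) = 216
  v6 = if0(in5=8 -> else branch v5) = 216
  v8 = max2(6, 216) = 216
  v9 = if0(v8=216 -> else branch in4) = 6
  v10 = absv(216) = 216
  v11 = neg(216) = -216
  v12 = min2(-216, 6) = -216
  v13 = max2(216, -216) = 216
  v16 = sub(6, 216) = -210
  v17 = min2(-216, -210) = -216

After the edit, cleaning proceeds:
  v9: a read changed (in4 6->4) — executes, giving 4.
  v12: a read changed (v9 6->4) — executes, giving -216 — identical to its old value.
  v13: dirty, but its reads are unchanged (v6 unchanged, v12 unchanged); cached 216 stands.
  v16: a read changed (in4 6->4) — executes, giving -212.
  v17: a read changed (v16 -210->-212) — executes, giving -216 — identical to its old value.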